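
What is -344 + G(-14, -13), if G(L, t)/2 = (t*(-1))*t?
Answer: -682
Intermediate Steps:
G(L, t) = -2*t² (G(L, t) = 2*((t*(-1))*t) = 2*((-t)*t) = 2*(-t²) = -2*t²)
-344 + G(-14, -13) = -344 - 2*(-13)² = -344 - 2*169 = -344 - 338 = -682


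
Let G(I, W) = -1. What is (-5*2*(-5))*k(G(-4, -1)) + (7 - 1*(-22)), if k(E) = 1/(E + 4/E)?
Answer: 19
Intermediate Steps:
(-5*2*(-5))*k(G(-4, -1)) + (7 - 1*(-22)) = (-5*2*(-5))*(-1/(4 + (-1)²)) + (7 - 1*(-22)) = (-10*(-5))*(-1/(4 + 1)) + (7 + 22) = 50*(-1/5) + 29 = 50*(-1*⅕) + 29 = 50*(-⅕) + 29 = -10 + 29 = 19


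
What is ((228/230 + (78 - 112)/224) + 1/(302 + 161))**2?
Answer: 25193362451401/35562616633600 ≈ 0.70842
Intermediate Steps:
((228/230 + (78 - 112)/224) + 1/(302 + 161))**2 = ((228*(1/230) - 34*1/224) + 1/463)**2 = ((114/115 - 17/112) + 1/463)**2 = (10813/12880 + 1/463)**2 = (5019299/5963440)**2 = 25193362451401/35562616633600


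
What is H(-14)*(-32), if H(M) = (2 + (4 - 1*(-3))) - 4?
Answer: -160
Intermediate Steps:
H(M) = 5 (H(M) = (2 + (4 + 3)) - 4 = (2 + 7) - 4 = 9 - 4 = 5)
H(-14)*(-32) = 5*(-32) = -160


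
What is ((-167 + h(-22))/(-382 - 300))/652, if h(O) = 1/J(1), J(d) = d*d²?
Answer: 83/222332 ≈ 0.00037332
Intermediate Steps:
J(d) = d³
h(O) = 1 (h(O) = 1/(1³) = 1/1 = 1)
((-167 + h(-22))/(-382 - 300))/652 = ((-167 + 1)/(-382 - 300))/652 = -166/(-682)*(1/652) = -166*(-1/682)*(1/652) = (83/341)*(1/652) = 83/222332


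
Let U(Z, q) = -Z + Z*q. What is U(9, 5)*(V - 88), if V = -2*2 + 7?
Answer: -3060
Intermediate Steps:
V = 3 (V = -4 + 7 = 3)
U(9, 5)*(V - 88) = (9*(-1 + 5))*(3 - 88) = (9*4)*(-85) = 36*(-85) = -3060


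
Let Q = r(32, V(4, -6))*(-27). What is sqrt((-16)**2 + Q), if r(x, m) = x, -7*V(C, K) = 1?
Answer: 4*I*sqrt(38) ≈ 24.658*I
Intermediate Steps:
V(C, K) = -1/7 (V(C, K) = -1/7*1 = -1/7)
Q = -864 (Q = 32*(-27) = -864)
sqrt((-16)**2 + Q) = sqrt((-16)**2 - 864) = sqrt(256 - 864) = sqrt(-608) = 4*I*sqrt(38)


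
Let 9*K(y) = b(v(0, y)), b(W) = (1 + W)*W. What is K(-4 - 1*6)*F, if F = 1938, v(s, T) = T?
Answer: 19380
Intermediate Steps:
b(W) = W*(1 + W)
K(y) = y*(1 + y)/9 (K(y) = (y*(1 + y))/9 = y*(1 + y)/9)
K(-4 - 1*6)*F = ((-4 - 1*6)*(1 + (-4 - 1*6))/9)*1938 = ((-4 - 6)*(1 + (-4 - 6))/9)*1938 = ((1/9)*(-10)*(1 - 10))*1938 = ((1/9)*(-10)*(-9))*1938 = 10*1938 = 19380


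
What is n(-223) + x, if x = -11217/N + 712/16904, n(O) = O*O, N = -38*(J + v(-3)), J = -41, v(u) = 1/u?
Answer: 495053915229/9956456 ≈ 49722.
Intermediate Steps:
N = 4712/3 (N = -38*(-41 + 1/(-3)) = -38*(-41 - ⅓) = -38*(-124/3) = 4712/3 ≈ 1570.7)
n(O) = O²
x = -70685195/9956456 (x = -11217/4712/3 + 712/16904 = -11217*3/4712 + 712*(1/16904) = -33651/4712 + 89/2113 = -70685195/9956456 ≈ -7.0994)
n(-223) + x = (-223)² - 70685195/9956456 = 49729 - 70685195/9956456 = 495053915229/9956456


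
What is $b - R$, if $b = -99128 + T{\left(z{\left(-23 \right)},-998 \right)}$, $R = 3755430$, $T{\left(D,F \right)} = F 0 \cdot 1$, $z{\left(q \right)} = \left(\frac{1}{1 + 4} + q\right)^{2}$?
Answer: $-3854558$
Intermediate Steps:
$z{\left(q \right)} = \left(\frac{1}{5} + q\right)^{2}$
$T{\left(D,F \right)} = 0$ ($T{\left(D,F \right)} = 0 \cdot 1 = 0$)
$b = -99128$ ($b = -99128 + 0 = -99128$)
$b - R = -99128 - 3755430 = -3854558$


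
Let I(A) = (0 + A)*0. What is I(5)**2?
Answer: 0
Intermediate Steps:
I(A) = 0 (I(A) = A*0 = 0)
I(5)**2 = 0**2 = 0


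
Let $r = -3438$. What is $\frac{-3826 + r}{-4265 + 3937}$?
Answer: $\frac{908}{41} \approx 22.146$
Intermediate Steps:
$\frac{-3826 + r}{-4265 + 3937} = \frac{-3826 - 3438}{-4265 + 3937} = - \frac{7264}{-328} = \left(-7264\right) \left(- \frac{1}{328}\right) = \frac{908}{41}$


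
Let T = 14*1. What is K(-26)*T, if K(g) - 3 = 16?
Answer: 266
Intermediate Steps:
K(g) = 19 (K(g) = 3 + 16 = 19)
T = 14
K(-26)*T = 19*14 = 266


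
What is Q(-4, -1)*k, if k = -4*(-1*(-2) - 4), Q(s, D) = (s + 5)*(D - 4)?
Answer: -40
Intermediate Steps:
Q(s, D) = (-4 + D)*(5 + s) (Q(s, D) = (5 + s)*(-4 + D) = (-4 + D)*(5 + s))
k = 8 (k = -4*(2 - 4) = -4*(-2) = 8)
Q(-4, -1)*k = (-20 - 4*(-4) + 5*(-1) - 1*(-4))*8 = (-20 + 16 - 5 + 4)*8 = -5*8 = -40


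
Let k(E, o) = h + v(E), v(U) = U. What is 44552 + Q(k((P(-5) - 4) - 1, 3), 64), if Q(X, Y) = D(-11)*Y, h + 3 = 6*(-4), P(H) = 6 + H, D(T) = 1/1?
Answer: 44616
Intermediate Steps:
D(T) = 1
h = -27 (h = -3 + 6*(-4) = -3 - 24 = -27)
k(E, o) = -27 + E
Q(X, Y) = Y (Q(X, Y) = 1*Y = Y)
44552 + Q(k((P(-5) - 4) - 1, 3), 64) = 44552 + 64 = 44616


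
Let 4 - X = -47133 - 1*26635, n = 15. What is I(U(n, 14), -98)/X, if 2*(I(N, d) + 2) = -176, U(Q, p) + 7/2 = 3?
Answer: -45/36886 ≈ -0.0012200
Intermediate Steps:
U(Q, p) = -½ (U(Q, p) = -7/2 + 3 = -½)
I(N, d) = -90 (I(N, d) = -2 + (½)*(-176) = -2 - 88 = -90)
X = 73772 (X = 4 - (-47133 - 1*26635) = 4 - (-47133 - 26635) = 4 - 1*(-73768) = 4 + 73768 = 73772)
I(U(n, 14), -98)/X = -90/73772 = -90*1/73772 = -45/36886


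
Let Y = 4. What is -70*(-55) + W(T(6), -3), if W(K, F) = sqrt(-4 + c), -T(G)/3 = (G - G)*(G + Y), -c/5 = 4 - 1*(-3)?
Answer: 3850 + I*sqrt(39) ≈ 3850.0 + 6.245*I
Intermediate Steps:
c = -35 (c = -5*(4 - 1*(-3)) = -5*(4 + 3) = -5*7 = -35)
T(G) = 0 (T(G) = -3*(G - G)*(G + 4) = -0*(4 + G) = -3*0 = 0)
W(K, F) = I*sqrt(39) (W(K, F) = sqrt(-4 - 35) = sqrt(-39) = I*sqrt(39))
-70*(-55) + W(T(6), -3) = -70*(-55) + I*sqrt(39) = 3850 + I*sqrt(39)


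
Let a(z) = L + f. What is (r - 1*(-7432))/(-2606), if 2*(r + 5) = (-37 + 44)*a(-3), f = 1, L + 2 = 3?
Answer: -3717/1303 ≈ -2.8526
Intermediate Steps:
L = 1 (L = -2 + 3 = 1)
a(z) = 2 (a(z) = 1 + 1 = 2)
r = 2 (r = -5 + ((-37 + 44)*2)/2 = -5 + (7*2)/2 = -5 + (½)*14 = -5 + 7 = 2)
(r - 1*(-7432))/(-2606) = (2 - 1*(-7432))/(-2606) = (2 + 7432)*(-1/2606) = 7434*(-1/2606) = -3717/1303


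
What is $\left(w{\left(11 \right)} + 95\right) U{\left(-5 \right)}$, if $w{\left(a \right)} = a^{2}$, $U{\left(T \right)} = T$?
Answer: $-1080$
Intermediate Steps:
$\left(w{\left(11 \right)} + 95\right) U{\left(-5 \right)} = \left(11^{2} + 95\right) \left(-5\right) = \left(121 + 95\right) \left(-5\right) = 216 \left(-5\right) = -1080$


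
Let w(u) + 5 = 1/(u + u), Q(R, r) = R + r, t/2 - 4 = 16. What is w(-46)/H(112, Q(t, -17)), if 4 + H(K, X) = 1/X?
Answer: 461/364 ≈ 1.2665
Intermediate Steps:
t = 40 (t = 8 + 2*16 = 8 + 32 = 40)
H(K, X) = -4 + 1/X
w(u) = -5 + 1/(2*u) (w(u) = -5 + 1/(u + u) = -5 + 1/(2*u))
w(-46)/H(112, Q(t, -17)) = (-5 + (½)/(-46))/(-4 + 1/(40 - 17)) = (-5 + (½)*(-1/46))/(-4 + 1/23) = (-5 - 1/92)/(-4 + 1/23) = -461/(92*(-91/23)) = -461/92*(-23/91) = 461/364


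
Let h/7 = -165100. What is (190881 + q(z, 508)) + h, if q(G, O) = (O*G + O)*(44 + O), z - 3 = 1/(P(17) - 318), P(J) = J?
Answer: 46929929/301 ≈ 1.5591e+5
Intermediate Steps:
h = -1155700 (h = 7*(-165100) = -1155700)
z = 902/301 (z = 3 + 1/(17 - 318) = 3 + 1/(-301) = 3 - 1/301 = 902/301 ≈ 2.9967)
q(G, O) = (44 + O)*(O + G*O) (q(G, O) = (G*O + O)*(44 + O) = (O + G*O)*(44 + O) = (44 + O)*(O + G*O))
(190881 + q(z, 508)) + h = (190881 + 508*(44 + 508 + 44*(902/301) + (902/301)*508)) - 1155700 = (190881 + 508*(44 + 508 + 39688/301 + 458216/301)) - 1155700 = (190881 + 508*(664056/301)) - 1155700 = (190881 + 337340448/301) - 1155700 = 394795629/301 - 1155700 = 46929929/301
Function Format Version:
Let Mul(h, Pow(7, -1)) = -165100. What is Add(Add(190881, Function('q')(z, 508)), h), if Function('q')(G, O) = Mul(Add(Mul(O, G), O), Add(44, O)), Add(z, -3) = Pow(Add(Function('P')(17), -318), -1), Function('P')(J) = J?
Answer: Rational(46929929, 301) ≈ 1.5591e+5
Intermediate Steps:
h = -1155700 (h = Mul(7, -165100) = -1155700)
z = Rational(902, 301) (z = Add(3, Pow(Add(17, -318), -1)) = Add(3, Pow(-301, -1)) = Add(3, Rational(-1, 301)) = Rational(902, 301) ≈ 2.9967)
Function('q')(G, O) = Mul(Add(44, O), Add(O, Mul(G, O))) (Function('q')(G, O) = Mul(Add(Mul(G, O), O), Add(44, O)) = Mul(Add(O, Mul(G, O)), Add(44, O)) = Mul(Add(44, O), Add(O, Mul(G, O))))
Add(Add(190881, Function('q')(z, 508)), h) = Add(Add(190881, Mul(508, Add(44, 508, Mul(44, Rational(902, 301)), Mul(Rational(902, 301), 508)))), -1155700) = Add(Add(190881, Mul(508, Add(44, 508, Rational(39688, 301), Rational(458216, 301)))), -1155700) = Add(Add(190881, Mul(508, Rational(664056, 301))), -1155700) = Add(Add(190881, Rational(337340448, 301)), -1155700) = Add(Rational(394795629, 301), -1155700) = Rational(46929929, 301)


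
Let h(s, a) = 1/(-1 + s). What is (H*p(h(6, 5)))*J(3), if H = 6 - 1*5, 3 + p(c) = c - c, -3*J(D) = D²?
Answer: 9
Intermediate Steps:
J(D) = -D²/3
p(c) = -3 (p(c) = -3 + (c - c) = -3 + 0 = -3)
H = 1 (H = 6 - 5 = 1)
(H*p(h(6, 5)))*J(3) = (1*(-3))*(-⅓*3²) = -(-1)*9 = -3*(-3) = 9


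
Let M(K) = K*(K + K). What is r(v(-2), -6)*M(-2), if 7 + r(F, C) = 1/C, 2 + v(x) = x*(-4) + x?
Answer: -172/3 ≈ -57.333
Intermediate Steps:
v(x) = -2 - 3*x (v(x) = -2 + (x*(-4) + x) = -2 + (-4*x + x) = -2 - 3*x)
M(K) = 2*K² (M(K) = K*(2*K) = 2*K²)
r(F, C) = -7 + 1/C
r(v(-2), -6)*M(-2) = (-7 + 1/(-6))*(2*(-2)²) = (-7 - ⅙)*(2*4) = -43/6*8 = -172/3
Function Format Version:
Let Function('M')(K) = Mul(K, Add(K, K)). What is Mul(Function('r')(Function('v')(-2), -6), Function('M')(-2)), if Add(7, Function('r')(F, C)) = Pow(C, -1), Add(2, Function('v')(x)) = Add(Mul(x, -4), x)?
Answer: Rational(-172, 3) ≈ -57.333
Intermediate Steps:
Function('v')(x) = Add(-2, Mul(-3, x)) (Function('v')(x) = Add(-2, Add(Mul(x, -4), x)) = Add(-2, Add(Mul(-4, x), x)) = Add(-2, Mul(-3, x)))
Function('M')(K) = Mul(2, Pow(K, 2)) (Function('M')(K) = Mul(K, Mul(2, K)) = Mul(2, Pow(K, 2)))
Function('r')(F, C) = Add(-7, Pow(C, -1))
Mul(Function('r')(Function('v')(-2), -6), Function('M')(-2)) = Mul(Add(-7, Pow(-6, -1)), Mul(2, Pow(-2, 2))) = Mul(Add(-7, Rational(-1, 6)), Mul(2, 4)) = Mul(Rational(-43, 6), 8) = Rational(-172, 3)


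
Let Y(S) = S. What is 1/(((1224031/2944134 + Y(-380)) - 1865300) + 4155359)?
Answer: 2944134/6741123017017 ≈ 4.3674e-7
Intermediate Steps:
1/(((1224031/2944134 + Y(-380)) - 1865300) + 4155359) = 1/(((1224031/2944134 - 380) - 1865300) + 4155359) = 1/((-1117546889/2944134 - 1865300) + 4155359) = 1/(-5492810697089/2944134 + 4155359) = 1/(6741123017017/2944134) = 2944134/6741123017017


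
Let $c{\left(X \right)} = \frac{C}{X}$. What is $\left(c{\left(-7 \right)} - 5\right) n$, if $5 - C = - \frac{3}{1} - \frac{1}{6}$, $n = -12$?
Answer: $74$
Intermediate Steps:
$C = \frac{49}{6}$ ($C = 5 - \left(- \frac{3}{1} - \frac{1}{6}\right) = 5 - \left(\left(-3\right) 1 - \frac{1}{6}\right) = 5 - \left(-3 - \frac{1}{6}\right) = 5 - - \frac{19}{6} = 5 + \frac{19}{6} = \frac{49}{6} \approx 8.1667$)
$c{\left(X \right)} = \frac{49}{6 X}$
$\left(c{\left(-7 \right)} - 5\right) n = \left(\frac{49}{6 \left(-7\right)} - 5\right) \left(-12\right) = \left(\frac{49}{6} \left(- \frac{1}{7}\right) - 5\right) \left(-12\right) = \left(- \frac{7}{6} - 5\right) \left(-12\right) = \left(- \frac{37}{6}\right) \left(-12\right) = 74$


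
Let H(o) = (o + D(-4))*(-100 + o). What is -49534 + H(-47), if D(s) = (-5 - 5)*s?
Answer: -48505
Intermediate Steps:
D(s) = -10*s
H(o) = (-100 + o)*(40 + o) (H(o) = (o - 10*(-4))*(-100 + o) = (o + 40)*(-100 + o) = (40 + o)*(-100 + o) = (-100 + o)*(40 + o))
-49534 + H(-47) = -49534 + (-4000 + (-47)² - 60*(-47)) = -49534 + (-4000 + 2209 + 2820) = -49534 + 1029 = -48505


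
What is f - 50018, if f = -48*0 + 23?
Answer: -49995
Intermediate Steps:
f = 23 (f = 0 + 23 = 23)
f - 50018 = 23 - 50018 = -49995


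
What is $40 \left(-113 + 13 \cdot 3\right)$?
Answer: $-2960$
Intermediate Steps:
$40 \left(-113 + 13 \cdot 3\right) = 40 \left(-113 + 39\right) = 40 \left(-74\right) = -2960$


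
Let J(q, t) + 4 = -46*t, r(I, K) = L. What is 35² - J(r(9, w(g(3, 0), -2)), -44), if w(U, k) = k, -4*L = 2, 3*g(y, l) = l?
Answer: -795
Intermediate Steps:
g(y, l) = l/3
L = -½ (L = -¼*2 = -½ ≈ -0.50000)
r(I, K) = -½
J(q, t) = -4 - 46*t
35² - J(r(9, w(g(3, 0), -2)), -44) = 35² - (-4 - 46*(-44)) = 1225 - (-4 + 2024) = 1225 - 1*2020 = 1225 - 2020 = -795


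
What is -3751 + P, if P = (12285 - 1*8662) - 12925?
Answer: -13053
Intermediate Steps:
P = -9302 (P = (12285 - 8662) - 12925 = 3623 - 12925 = -9302)
-3751 + P = -3751 - 9302 = -13053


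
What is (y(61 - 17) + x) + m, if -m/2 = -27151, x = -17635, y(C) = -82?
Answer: 36585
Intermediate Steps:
m = 54302 (m = -2*(-27151) = 54302)
(y(61 - 17) + x) + m = (-82 - 17635) + 54302 = -17717 + 54302 = 36585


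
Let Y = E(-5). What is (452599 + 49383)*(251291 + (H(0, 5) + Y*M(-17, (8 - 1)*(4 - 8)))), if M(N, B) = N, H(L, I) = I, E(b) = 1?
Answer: 126137534978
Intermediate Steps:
Y = 1
(452599 + 49383)*(251291 + (H(0, 5) + Y*M(-17, (8 - 1)*(4 - 8)))) = (452599 + 49383)*(251291 + (5 + 1*(-17))) = 501982*(251291 + (5 - 17)) = 501982*(251291 - 12) = 501982*251279 = 126137534978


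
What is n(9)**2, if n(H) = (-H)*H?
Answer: 6561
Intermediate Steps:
n(H) = -H**2
n(9)**2 = (-1*9**2)**2 = (-1*81)**2 = (-81)**2 = 6561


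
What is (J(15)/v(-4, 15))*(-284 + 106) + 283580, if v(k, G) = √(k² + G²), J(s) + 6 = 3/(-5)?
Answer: 283580 + 5874*√241/1205 ≈ 2.8366e+5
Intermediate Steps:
J(s) = -33/5 (J(s) = -6 + 3/(-5) = -6 + 3*(-⅕) = -6 - ⅗ = -33/5)
v(k, G) = √(G² + k²)
(J(15)/v(-4, 15))*(-284 + 106) + 283580 = (-33/(5*√(15² + (-4)²)))*(-284 + 106) + 283580 = -33/(5*√(225 + 16))*(-178) + 283580 = -33*√241/241/5*(-178) + 283580 = -33*√241/1205*(-178) + 283580 = 5874*√241/1205 + 283580 = 283580 + 5874*√241/1205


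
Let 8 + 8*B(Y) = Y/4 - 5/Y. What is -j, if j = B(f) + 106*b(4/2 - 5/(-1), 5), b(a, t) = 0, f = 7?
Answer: 195/224 ≈ 0.87054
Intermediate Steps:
B(Y) = -1 - 5/(8*Y) + Y/32 (B(Y) = -1 + (Y/4 - 5/Y)/8 = -1 + (-5/Y + Y/4)/8 = -1 + (-5/(8*Y) + Y/32) = -1 - 5/(8*Y) + Y/32)
j = -195/224 (j = (1/32)*(-20 + 7*(-32 + 7))/7 + 106*0 = (1/32)*(1/7)*(-20 + 7*(-25)) + 0 = (1/32)*(1/7)*(-20 - 175) + 0 = (1/32)*(1/7)*(-195) + 0 = -195/224 + 0 = -195/224 ≈ -0.87054)
-j = -1*(-195/224) = 195/224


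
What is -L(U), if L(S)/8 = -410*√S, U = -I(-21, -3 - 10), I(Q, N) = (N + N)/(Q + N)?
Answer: 3280*I*√221/17 ≈ 2868.3*I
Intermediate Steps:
I(Q, N) = 2*N/(N + Q) (I(Q, N) = (2*N)/(N + Q) = 2*N/(N + Q))
U = -13/17 (U = -2*(-3 - 10)/((-3 - 10) - 21) = -2*(-13)/(-13 - 21) = -2*(-13)/(-34) = -2*(-13)*(-1)/34 = -1*13/17 = -13/17 ≈ -0.76471)
L(S) = -3280*√S (L(S) = 8*(-410*√S) = -3280*√S)
-L(U) = -(-3280)*√(-13/17) = -(-3280)*I*√221/17 = 3280*I*√221/17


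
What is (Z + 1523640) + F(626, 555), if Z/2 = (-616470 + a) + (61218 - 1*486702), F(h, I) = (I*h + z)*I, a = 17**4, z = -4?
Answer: 192428204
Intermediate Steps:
a = 83521
F(h, I) = I*(-4 + I*h) (F(h, I) = (I*h - 4)*I = (-4 + I*h)*I = I*(-4 + I*h))
Z = -1916866 (Z = 2*((-616470 + 83521) + (61218 - 1*486702)) = 2*(-532949 + (61218 - 486702)) = 2*(-532949 - 425484) = 2*(-958433) = -1916866)
(Z + 1523640) + F(626, 555) = (-1916866 + 1523640) + 555*(-4 + 555*626) = -393226 + 555*(-4 + 347430) = -393226 + 555*347426 = -393226 + 192821430 = 192428204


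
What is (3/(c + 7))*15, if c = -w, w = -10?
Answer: 45/17 ≈ 2.6471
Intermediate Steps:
c = 10 (c = -1*(-10) = 10)
(3/(c + 7))*15 = (3/(10 + 7))*15 = (3/17)*15 = 45/17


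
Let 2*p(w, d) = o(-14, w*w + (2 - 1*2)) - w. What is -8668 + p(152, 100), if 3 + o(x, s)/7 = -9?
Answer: -8786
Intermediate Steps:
o(x, s) = -84 (o(x, s) = -21 + 7*(-9) = -21 - 63 = -84)
p(w, d) = -42 - w/2 (p(w, d) = (-84 - w)/2 = -42 - w/2)
-8668 + p(152, 100) = -8668 + (-42 - ½*152) = -8668 + (-42 - 76) = -8668 - 118 = -8786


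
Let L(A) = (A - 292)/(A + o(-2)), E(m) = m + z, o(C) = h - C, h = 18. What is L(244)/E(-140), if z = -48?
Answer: 1/1034 ≈ 0.00096712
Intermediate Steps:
o(C) = 18 - C
E(m) = -48 + m (E(m) = m - 48 = -48 + m)
L(A) = (-292 + A)/(20 + A) (L(A) = (A - 292)/(A + (18 - 1*(-2))) = (-292 + A)/(A + (18 + 2)) = (-292 + A)/(A + 20) = (-292 + A)/(20 + A))
L(244)/E(-140) = ((-292 + 244)/(20 + 244))/(-48 - 140) = (-48/264)/(-188) = ((1/264)*(-48))*(-1/188) = -2/11*(-1/188) = 1/1034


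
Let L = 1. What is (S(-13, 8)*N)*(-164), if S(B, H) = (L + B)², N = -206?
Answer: 4864896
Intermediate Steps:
S(B, H) = (1 + B)²
(S(-13, 8)*N)*(-164) = ((1 - 13)²*(-206))*(-164) = ((-12)²*(-206))*(-164) = (144*(-206))*(-164) = -29664*(-164) = 4864896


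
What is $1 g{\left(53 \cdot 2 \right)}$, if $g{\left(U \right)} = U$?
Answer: $106$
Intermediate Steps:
$1 g{\left(53 \cdot 2 \right)} = 1 \cdot 53 \cdot 2 = 1 \cdot 106 = 106$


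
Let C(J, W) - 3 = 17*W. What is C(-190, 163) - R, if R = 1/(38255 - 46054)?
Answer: 21634427/7799 ≈ 2774.0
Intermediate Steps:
C(J, W) = 3 + 17*W
R = -1/7799 (R = 1/(-7799) = -1/7799 ≈ -0.00012822)
C(-190, 163) - R = (3 + 17*163) - 1*(-1/7799) = (3 + 2771) + 1/7799 = 2774 + 1/7799 = 21634427/7799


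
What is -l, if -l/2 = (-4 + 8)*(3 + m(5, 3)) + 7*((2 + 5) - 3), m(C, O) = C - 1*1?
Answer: 112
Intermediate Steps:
m(C, O) = -1 + C (m(C, O) = C - 1 = -1 + C)
l = -112 (l = -2*((-4 + 8)*(3 + (-1 + 5)) + 7*((2 + 5) - 3)) = -2*(4*(3 + 4) + 7*(7 - 3)) = -2*(4*7 + 7*4) = -2*(28 + 28) = -2*56 = -112)
-l = -1*(-112) = 112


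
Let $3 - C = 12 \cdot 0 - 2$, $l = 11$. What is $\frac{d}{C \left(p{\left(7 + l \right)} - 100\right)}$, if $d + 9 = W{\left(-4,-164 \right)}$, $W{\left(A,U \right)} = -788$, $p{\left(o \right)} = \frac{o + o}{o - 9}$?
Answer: $\frac{797}{480} \approx 1.6604$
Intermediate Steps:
$p{\left(o \right)} = \frac{2 o}{-9 + o}$
$C = 5$ ($C = 3 - \left(12 \cdot 0 - 2\right) = 3 - \left(0 - 2\right) = 3 - -2 = 3 + 2 = 5$)
$d = -797$ ($d = -9 - 788 = -797$)
$\frac{d}{C \left(p{\left(7 + l \right)} - 100\right)} = - \frac{797}{5 \left(\frac{2 \left(7 + 11\right)}{-9 + \left(7 + 11\right)} - 100\right)} = - \frac{797}{5 \left(2 \cdot 18 \frac{1}{-9 + 18} - 100\right)} = - \frac{797}{5 \left(2 \cdot 18 \cdot \frac{1}{9} - 100\right)} = - \frac{797}{5 \left(4 - 100\right)} = - \frac{797}{5 \left(-96\right)} = - \frac{797}{-480} = \left(-797\right) \left(- \frac{1}{480}\right) = \frac{797}{480}$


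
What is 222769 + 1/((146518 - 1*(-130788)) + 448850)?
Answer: 161765045965/726156 ≈ 2.2277e+5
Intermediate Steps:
222769 + 1/((146518 - 1*(-130788)) + 448850) = 222769 + 1/((146518 + 130788) + 448850) = 222769 + 1/(277306 + 448850) = 222769 + 1/726156 = 161765045965/726156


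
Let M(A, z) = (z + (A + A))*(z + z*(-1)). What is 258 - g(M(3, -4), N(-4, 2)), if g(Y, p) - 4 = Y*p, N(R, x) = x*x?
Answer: 254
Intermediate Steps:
N(R, x) = x**2
M(A, z) = 0 (M(A, z) = (z + 2*A)*(z - z) = (z + 2*A)*0 = 0)
g(Y, p) = 4 + Y*p
258 - g(M(3, -4), N(-4, 2)) = 258 - (4 + 0*2**2) = 258 - (4 + 0*4) = 258 - (4 + 0) = 258 - 1*4 = 258 - 4 = 254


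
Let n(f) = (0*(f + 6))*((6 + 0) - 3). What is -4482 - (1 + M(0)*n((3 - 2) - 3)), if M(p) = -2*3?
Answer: -4483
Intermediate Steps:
M(p) = -6
n(f) = 0 (n(f) = (0*(6 + f))*(6 - 3) = 0*3 = 0)
-4482 - (1 + M(0)*n((3 - 2) - 3)) = -4482 - (1 - 6*0) = -4482 - (1 + 0) = -4482 - 1*1 = -4482 - 1 = -4483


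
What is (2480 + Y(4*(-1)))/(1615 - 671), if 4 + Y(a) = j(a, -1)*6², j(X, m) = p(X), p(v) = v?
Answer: 583/236 ≈ 2.4703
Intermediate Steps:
j(X, m) = X
Y(a) = -4 + 36*a (Y(a) = -4 + a*6² = -4 + a*36 = -4 + 36*a)
(2480 + Y(4*(-1)))/(1615 - 671) = (2480 + (-4 + 36*(4*(-1))))/(1615 - 671) = (2480 + (-4 + 36*(-4)))/944 = (2480 + (-4 - 144))*(1/944) = (2480 - 148)*(1/944) = 2332*(1/944) = 583/236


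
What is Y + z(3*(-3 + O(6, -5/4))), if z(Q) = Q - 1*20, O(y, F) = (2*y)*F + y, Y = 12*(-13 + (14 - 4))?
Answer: -92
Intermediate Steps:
Y = -36 (Y = 12*(-13 + 10) = 12*(-3) = -36)
O(y, F) = y + 2*F*y (O(y, F) = 2*F*y + y = y + 2*F*y)
z(Q) = -20 + Q (z(Q) = Q - 20 = -20 + Q)
Y + z(3*(-3 + O(6, -5/4))) = -36 + (-20 + 3*(-3 + 6*(1 + 2*(-5/4)))) = -36 + (-20 + 3*(-3 + 6*(1 - 5/2))) = -36 + (-20 + 3*(-3 + 6*(-3/2))) = -36 + (-20 + 3*(-3 - 9)) = -36 + (-20 + 3*(-12)) = -36 + (-20 - 36) = -36 - 56 = -92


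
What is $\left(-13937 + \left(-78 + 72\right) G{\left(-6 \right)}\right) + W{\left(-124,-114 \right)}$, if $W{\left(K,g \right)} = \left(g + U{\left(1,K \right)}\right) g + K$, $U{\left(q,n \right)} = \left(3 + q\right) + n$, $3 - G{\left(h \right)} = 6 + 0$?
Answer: $12633$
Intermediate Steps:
$G{\left(h \right)} = -3$ ($G{\left(h \right)} = 3 - \left(6 + 0\right) = 3 - 6 = -3$)
$U{\left(q,n \right)} = 3 + n + q$
$W{\left(K,g \right)} = K + g \left(4 + K + g\right)$ ($W{\left(K,g \right)} = \left(g + \left(3 + K + 1\right)\right) g + K = \left(g + \left(4 + K\right)\right) g + K = \left(4 + K + g\right) g + K = g \left(4 + K + g\right) + K = K + g \left(4 + K + g\right)$)
$\left(-13937 + \left(-78 + 72\right) G{\left(-6 \right)}\right) + W{\left(-124,-114 \right)} = \left(-13937 + \left(-78 + 72\right) \left(-3\right)\right) - \left(124 - 12996 + 114 \left(4 - 124\right)\right) = \left(-13937 - -18\right) - -26552 = \left(-13937 + 18\right) + \left(-124 + 12996 + 13680\right) = -13919 + 26552 = 12633$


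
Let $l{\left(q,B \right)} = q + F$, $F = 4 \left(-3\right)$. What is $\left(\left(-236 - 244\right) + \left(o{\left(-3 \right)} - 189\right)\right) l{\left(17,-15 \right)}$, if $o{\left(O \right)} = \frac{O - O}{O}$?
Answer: $-3345$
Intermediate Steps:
$o{\left(O \right)} = 0$ ($o{\left(O \right)} = \frac{0}{O} = 0$)
$F = -12$
$l{\left(q,B \right)} = -12 + q$ ($l{\left(q,B \right)} = q - 12 = -12 + q$)
$\left(\left(-236 - 244\right) + \left(o{\left(-3 \right)} - 189\right)\right) l{\left(17,-15 \right)} = \left(\left(-236 - 244\right) + \left(0 - 189\right)\right) \left(-12 + 17\right) = \left(-480 + \left(0 - 189\right)\right) 5 = \left(-480 - 189\right) 5 = \left(-669\right) 5 = -3345$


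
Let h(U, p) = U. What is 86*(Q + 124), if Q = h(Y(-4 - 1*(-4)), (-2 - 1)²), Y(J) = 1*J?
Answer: 10664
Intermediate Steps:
Y(J) = J
Q = 0 (Q = -4 - 1*(-4) = -4 + 4 = 0)
86*(Q + 124) = 86*(0 + 124) = 86*124 = 10664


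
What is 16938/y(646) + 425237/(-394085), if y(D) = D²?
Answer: -85391596081/82228987930 ≈ -1.0385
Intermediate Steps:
16938/y(646) + 425237/(-394085) = 16938/(646²) + 425237/(-394085) = 16938/417316 + 425237*(-1/394085) = 16938*(1/417316) - 425237/394085 = 8469/208658 - 425237/394085 = -85391596081/82228987930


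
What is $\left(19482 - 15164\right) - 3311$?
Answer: $1007$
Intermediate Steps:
$\left(19482 - 15164\right) - 3311 = 4318 - 3311 = 1007$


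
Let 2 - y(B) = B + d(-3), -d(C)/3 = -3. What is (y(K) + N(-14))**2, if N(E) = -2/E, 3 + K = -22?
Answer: 16129/49 ≈ 329.16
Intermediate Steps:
K = -25 (K = -3 - 22 = -25)
d(C) = 9 (d(C) = -3*(-3) = 9)
y(B) = -7 - B (y(B) = 2 - (B + 9) = 2 - (9 + B) = 2 + (-9 - B) = -7 - B)
(y(K) + N(-14))**2 = ((-7 - 1*(-25)) - 2/(-14))**2 = ((-7 + 25) - 2*(-1/14))**2 = (18 + 1/7)**2 = (127/7)**2 = 16129/49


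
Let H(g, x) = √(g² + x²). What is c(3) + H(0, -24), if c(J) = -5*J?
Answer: 9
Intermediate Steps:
c(3) + H(0, -24) = -5*3 + √(0² + (-24)²) = -15 + √(0 + 576) = -15 + √576 = -15 + 24 = 9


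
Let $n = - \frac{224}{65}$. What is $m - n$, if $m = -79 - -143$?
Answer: $\frac{4384}{65} \approx 67.446$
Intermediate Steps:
$m = 64$ ($m = -79 + 143 = 64$)
$n = - \frac{224}{65}$ ($n = \left(-224\right) \frac{1}{65} = - \frac{224}{65} \approx -3.4462$)
$m - n = 64 - - \frac{224}{65} = 64 + \frac{224}{65} = \frac{4384}{65}$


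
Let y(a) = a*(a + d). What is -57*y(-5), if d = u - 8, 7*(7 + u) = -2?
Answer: -40470/7 ≈ -5781.4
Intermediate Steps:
u = -51/7 (u = -7 + (1/7)*(-2) = -7 - 2/7 = -51/7 ≈ -7.2857)
d = -107/7 (d = -51/7 - 8 = -107/7 ≈ -15.286)
y(a) = a*(-107/7 + a) (y(a) = a*(a - 107/7) = a*(-107/7 + a))
-57*y(-5) = -57*(-5)*(-107 + 7*(-5))/7 = -57*(-5)*(-107 - 35)/7 = -57*(-5)*(-142)/7 = -57*710/7 = -40470/7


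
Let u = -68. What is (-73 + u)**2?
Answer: 19881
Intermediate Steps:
(-73 + u)**2 = (-73 - 68)**2 = (-141)**2 = 19881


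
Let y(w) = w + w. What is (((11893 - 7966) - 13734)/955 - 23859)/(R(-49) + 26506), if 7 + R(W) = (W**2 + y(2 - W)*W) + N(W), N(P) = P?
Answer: -7598384/7593205 ≈ -1.0007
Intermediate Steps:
y(w) = 2*w
R(W) = -7 + W + W**2 + W*(4 - 2*W) (R(W) = -7 + ((W**2 + (2*(2 - W))*W) + W) = -7 + ((W**2 + (4 - 2*W)*W) + W) = -7 + ((W**2 + W*(4 - 2*W)) + W) = -7 + (W + W**2 + W*(4 - 2*W)) = -7 + W + W**2 + W*(4 - 2*W))
(((11893 - 7966) - 13734)/955 - 23859)/(R(-49) + 26506) = (((11893 - 7966) - 13734)/955 - 23859)/((-7 - 1*(-49)**2 + 5*(-49)) + 26506) = ((3927 - 13734)*(1/955) - 23859)/((-7 - 1*2401 - 245) + 26506) = (-9807*1/955 - 23859)/((-7 - 2401 - 245) + 26506) = (-9807/955 - 23859)/(-2653 + 26506) = -22795152/955/23853 = -22795152/955*1/23853 = -7598384/7593205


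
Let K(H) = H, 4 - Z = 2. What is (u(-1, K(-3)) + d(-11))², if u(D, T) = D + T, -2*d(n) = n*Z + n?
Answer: 625/4 ≈ 156.25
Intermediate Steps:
Z = 2 (Z = 4 - 1*2 = 4 - 2 = 2)
d(n) = -3*n/2 (d(n) = -(n*2 + n)/2 = -(2*n + n)/2 = -3*n/2)
(u(-1, K(-3)) + d(-11))² = ((-1 - 3) - 3/2*(-11))² = (-4 + 33/2)² = (25/2)² = 625/4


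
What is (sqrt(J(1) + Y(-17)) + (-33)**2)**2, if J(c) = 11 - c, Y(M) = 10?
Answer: 1185941 + 4356*sqrt(5) ≈ 1.1957e+6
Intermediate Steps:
(sqrt(J(1) + Y(-17)) + (-33)**2)**2 = (sqrt((11 - 1*1) + 10) + (-33)**2)**2 = (sqrt((11 - 1) + 10) + 1089)**2 = (sqrt(10 + 10) + 1089)**2 = (sqrt(20) + 1089)**2 = (2*sqrt(5) + 1089)**2 = (1089 + 2*sqrt(5))**2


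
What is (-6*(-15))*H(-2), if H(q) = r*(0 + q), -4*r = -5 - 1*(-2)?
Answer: -135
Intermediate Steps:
r = ¾ (r = -(-5 - 1*(-2))/4 = -(-5 + 2)/4 = -¼*(-3) = ¾ ≈ 0.75000)
H(q) = 3*q/4 (H(q) = 3*(0 + q)/4 = 3*q/4)
(-6*(-15))*H(-2) = (-6*(-15))*((¾)*(-2)) = 90*(-3/2) = -135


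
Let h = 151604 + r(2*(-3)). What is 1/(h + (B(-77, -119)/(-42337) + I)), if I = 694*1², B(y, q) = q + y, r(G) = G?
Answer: 42337/6447586600 ≈ 6.5663e-6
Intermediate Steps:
I = 694 (I = 694*1 = 694)
h = 151598 (h = 151604 + 2*(-3) = 151604 - 6 = 151598)
1/(h + (B(-77, -119)/(-42337) + I)) = 1/(151598 + ((-119 - 77)/(-42337) + 694)) = 1/(151598 + (-196*(-1/42337) + 694)) = 1/(151598 + (196/42337 + 694)) = 1/(151598 + 29382074/42337) = 1/(6447586600/42337) = 42337/6447586600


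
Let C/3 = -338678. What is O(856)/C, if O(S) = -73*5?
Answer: 365/1016034 ≈ 0.00035924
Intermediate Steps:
O(S) = -365
C = -1016034 (C = 3*(-338678) = -1016034)
O(856)/C = -365/(-1016034) = -365*(-1/1016034) = 365/1016034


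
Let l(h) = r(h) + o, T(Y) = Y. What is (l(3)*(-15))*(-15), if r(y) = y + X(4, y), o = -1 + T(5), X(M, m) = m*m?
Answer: 3600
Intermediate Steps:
X(M, m) = m**2
o = 4 (o = -1 + 5 = 4)
r(y) = y + y**2
l(h) = 4 + h*(1 + h) (l(h) = h*(1 + h) + 4 = 4 + h*(1 + h))
(l(3)*(-15))*(-15) = ((4 + 3 + 3**2)*(-15))*(-15) = ((4 + 3 + 9)*(-15))*(-15) = (16*(-15))*(-15) = -240*(-15) = 3600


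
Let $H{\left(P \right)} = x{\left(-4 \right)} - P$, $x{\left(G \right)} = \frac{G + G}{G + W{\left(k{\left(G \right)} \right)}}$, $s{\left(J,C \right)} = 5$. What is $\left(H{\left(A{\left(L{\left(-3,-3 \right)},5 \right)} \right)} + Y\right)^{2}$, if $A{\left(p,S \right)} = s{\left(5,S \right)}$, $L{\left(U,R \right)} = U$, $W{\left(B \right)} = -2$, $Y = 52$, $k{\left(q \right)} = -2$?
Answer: $\frac{21025}{9} \approx 2336.1$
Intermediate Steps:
$A{\left(p,S \right)} = 5$
$x{\left(G \right)} = \frac{2 G}{-2 + G}$ ($x{\left(G \right)} = \frac{G + G}{G - 2} = \frac{2 G}{-2 + G}$)
$H{\left(P \right)} = \frac{4}{3} - P$ ($H{\left(P \right)} = 2 \left(-4\right) \frac{1}{-2 - 4} - P = 2 \left(-4\right) \frac{1}{-6} - P = 2 \left(-4\right) \left(- \frac{1}{6}\right) - P = \frac{4}{3} - P$)
$\left(H{\left(A{\left(L{\left(-3,-3 \right)},5 \right)} \right)} + Y\right)^{2} = \left(\left(\frac{4}{3} - 5\right) + 52\right)^{2} = \left(- \frac{11}{3} + 52\right)^{2} = \left(\frac{145}{3}\right)^{2} = \frac{21025}{9}$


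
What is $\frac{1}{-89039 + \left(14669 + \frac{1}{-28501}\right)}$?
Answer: $- \frac{28501}{2119619371} \approx -1.3446 \cdot 10^{-5}$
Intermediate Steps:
$\frac{1}{-89039 + \left(14669 + \frac{1}{-28501}\right)} = \frac{1}{-89039 + \left(14669 - \frac{1}{28501}\right)} = \frac{1}{-89039 + \frac{418081168}{28501}} = \frac{1}{- \frac{2119619371}{28501}} = - \frac{28501}{2119619371}$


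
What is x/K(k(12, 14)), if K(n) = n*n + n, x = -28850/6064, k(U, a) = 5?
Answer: -2885/18192 ≈ -0.15859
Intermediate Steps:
x = -14425/3032 (x = -28850*1/6064 = -14425/3032 ≈ -4.7576)
K(n) = n + n² (K(n) = n² + n = n + n²)
x/K(k(12, 14)) = -14425*1/(5*(1 + 5))/3032 = -14425/(3032*(5*6)) = -14425/3032/30 = -14425/3032*1/30 = -2885/18192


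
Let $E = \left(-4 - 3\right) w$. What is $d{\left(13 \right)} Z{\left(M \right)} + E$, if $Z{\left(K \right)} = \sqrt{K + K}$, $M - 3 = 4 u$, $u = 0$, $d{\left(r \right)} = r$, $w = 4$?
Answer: $-28 + 13 \sqrt{6} \approx 3.8434$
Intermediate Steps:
$E = -28$ ($E = \left(-4 - 3\right) 4 = \left(-7\right) 4 = -28$)
$M = 3$ ($M = 3 + 4 \cdot 0 = 3 + 0 = 3$)
$Z{\left(K \right)} = \sqrt{2} \sqrt{K}$ ($Z{\left(K \right)} = \sqrt{2 K} = \sqrt{2} \sqrt{K}$)
$d{\left(13 \right)} Z{\left(M \right)} + E = 13 \sqrt{2} \sqrt{3} - 28 = 13 \sqrt{6} - 28 = -28 + 13 \sqrt{6}$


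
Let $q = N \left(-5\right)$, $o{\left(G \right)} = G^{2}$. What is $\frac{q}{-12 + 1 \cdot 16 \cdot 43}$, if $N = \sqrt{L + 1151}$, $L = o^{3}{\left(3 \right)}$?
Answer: $- \frac{5 \sqrt{470}}{338} \approx -0.3207$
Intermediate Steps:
$L = 729$ ($L = \left(3^{2}\right)^{3} = 9^{3} = 729$)
$N = 2 \sqrt{470}$ ($N = \sqrt{729 + 1151} = \sqrt{1880} = 2 \sqrt{470} \approx 43.359$)
$q = - 10 \sqrt{470}$ ($q = 2 \sqrt{470} \left(-5\right) = - 10 \sqrt{470} \approx -216.79$)
$\frac{q}{-12 + 1 \cdot 16 \cdot 43} = \frac{\left(-10\right) \sqrt{470}}{-12 + 1 \cdot 16 \cdot 43} = \frac{\left(-10\right) \sqrt{470}}{-12 + 16 \cdot 43} = \frac{\left(-10\right) \sqrt{470}}{-12 + 688} = \frac{\left(-10\right) \sqrt{470}}{676} = - 10 \sqrt{470} \cdot \frac{1}{676} = - \frac{5 \sqrt{470}}{338}$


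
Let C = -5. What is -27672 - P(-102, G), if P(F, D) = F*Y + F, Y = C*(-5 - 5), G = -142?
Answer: -22470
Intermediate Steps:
Y = 50 (Y = -5*(-5 - 5) = -5*(-10) = 50)
P(F, D) = 51*F (P(F, D) = F*50 + F = 50*F + F = 51*F)
-27672 - P(-102, G) = -27672 - 51*(-102) = -27672 - 1*(-5202) = -27672 + 5202 = -22470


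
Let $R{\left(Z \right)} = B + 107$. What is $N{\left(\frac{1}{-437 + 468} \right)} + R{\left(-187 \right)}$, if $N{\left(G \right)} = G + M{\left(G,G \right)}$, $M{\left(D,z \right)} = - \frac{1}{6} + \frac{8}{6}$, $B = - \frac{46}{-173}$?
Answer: $\frac{3490181}{32178} \approx 108.46$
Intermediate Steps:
$B = \frac{46}{173}$ ($B = \left(-46\right) \left(- \frac{1}{173}\right) = \frac{46}{173} \approx 0.2659$)
$M{\left(D,z \right)} = \frac{7}{6}$ ($M{\left(D,z \right)} = \left(-1\right) \frac{1}{6} + 8 \cdot \frac{1}{6} = - \frac{1}{6} + \frac{4}{3} = \frac{7}{6}$)
$R{\left(Z \right)} = \frac{18557}{173}$ ($R{\left(Z \right)} = \frac{46}{173} + 107 = \frac{18557}{173}$)
$N{\left(G \right)} = \frac{7}{6} + G$ ($N{\left(G \right)} = G + \frac{7}{6} = \frac{7}{6} + G$)
$N{\left(\frac{1}{-437 + 468} \right)} + R{\left(-187 \right)} = \left(\frac{7}{6} + \frac{1}{-437 + 468}\right) + \frac{18557}{173} = \left(\frac{7}{6} + \frac{1}{31}\right) + \frac{18557}{173} = \frac{223}{186} + \frac{18557}{173} = \frac{3490181}{32178}$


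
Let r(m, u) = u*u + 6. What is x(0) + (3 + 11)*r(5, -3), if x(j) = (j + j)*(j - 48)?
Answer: 210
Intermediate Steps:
r(m, u) = 6 + u² (r(m, u) = u² + 6 = 6 + u²)
x(j) = 2*j*(-48 + j) (x(j) = (2*j)*(-48 + j) = 2*j*(-48 + j))
x(0) + (3 + 11)*r(5, -3) = 2*0*(-48 + 0) + (3 + 11)*(6 + (-3)²) = 2*0*(-48) + 14*(6 + 9) = 0 + 14*15 = 0 + 210 = 210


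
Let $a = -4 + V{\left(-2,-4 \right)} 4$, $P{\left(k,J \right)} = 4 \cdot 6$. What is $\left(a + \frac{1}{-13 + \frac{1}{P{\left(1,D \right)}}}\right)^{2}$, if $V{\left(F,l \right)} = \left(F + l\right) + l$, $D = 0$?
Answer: $\frac{187909264}{96721} \approx 1942.8$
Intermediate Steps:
$V{\left(F,l \right)} = F + 2 l$
$P{\left(k,J \right)} = 24$
$a = -44$ ($a = -4 + \left(-2 + 2 \left(-4\right)\right) 4 = -4 + \left(-2 - 8\right) 4 = -4 - 40 = -44$)
$\left(a + \frac{1}{-13 + \frac{1}{P{\left(1,D \right)}}}\right)^{2} = \left(-44 + \frac{1}{-13 + \frac{1}{24}}\right)^{2} = \left(-44 + \frac{1}{- \frac{311}{24}}\right)^{2} = \left(-44 - \frac{24}{311}\right)^{2} = \left(- \frac{13708}{311}\right)^{2} = \frac{187909264}{96721}$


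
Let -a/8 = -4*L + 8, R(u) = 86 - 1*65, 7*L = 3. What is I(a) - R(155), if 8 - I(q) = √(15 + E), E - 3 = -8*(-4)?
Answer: -13 - 5*√2 ≈ -20.071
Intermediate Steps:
L = 3/7 (L = (⅐)*3 = 3/7 ≈ 0.42857)
E = 35 (E = 3 - 8*(-4) = 3 + 32 = 35)
R(u) = 21 (R(u) = 86 - 65 = 21)
a = -352/7 (a = -8*(-4*3/7 + 8) = -8*(-12/7 + 8) = -8*44/7 = -352/7 ≈ -50.286)
I(q) = 8 - 5*√2 (I(q) = 8 - √(15 + 35) = 8 - √50 = 8 - 5*√2)
I(a) - R(155) = (8 - 5*√2) - 1*21 = (8 - 5*√2) - 21 = -13 - 5*√2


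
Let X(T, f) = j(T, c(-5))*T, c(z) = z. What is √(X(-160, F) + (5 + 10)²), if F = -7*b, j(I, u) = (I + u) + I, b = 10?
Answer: 5*√2089 ≈ 228.53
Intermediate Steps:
j(I, u) = u + 2*I
F = -70 (F = -7*10 = -70)
X(T, f) = T*(-5 + 2*T) (X(T, f) = (-5 + 2*T)*T = T*(-5 + 2*T))
√(X(-160, F) + (5 + 10)²) = √(-160*(-5 + 2*(-160)) + (5 + 10)²) = √(-160*(-5 - 320) + 15²) = √(-160*(-325) + 225) = √(52000 + 225) = √52225 = 5*√2089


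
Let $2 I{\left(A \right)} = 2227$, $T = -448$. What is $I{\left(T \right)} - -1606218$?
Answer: $\frac{3214663}{2} \approx 1.6073 \cdot 10^{6}$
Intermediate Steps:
$I{\left(A \right)} = \frac{2227}{2}$ ($I{\left(A \right)} = \frac{1}{2} \cdot 2227 = \frac{2227}{2}$)
$I{\left(T \right)} - -1606218 = \frac{2227}{2} - -1606218 = \frac{2227}{2} + 1606218 = \frac{3214663}{2}$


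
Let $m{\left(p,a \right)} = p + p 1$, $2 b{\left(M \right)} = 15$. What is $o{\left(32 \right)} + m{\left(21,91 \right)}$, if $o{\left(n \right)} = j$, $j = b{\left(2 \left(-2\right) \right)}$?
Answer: $\frac{99}{2} \approx 49.5$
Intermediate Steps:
$b{\left(M \right)} = \frac{15}{2}$ ($b{\left(M \right)} = \frac{1}{2} \cdot 15 = \frac{15}{2}$)
$j = \frac{15}{2} \approx 7.5$
$o{\left(n \right)} = \frac{15}{2}$
$m{\left(p,a \right)} = 2 p$ ($m{\left(p,a \right)} = p + p = 2 p$)
$o{\left(32 \right)} + m{\left(21,91 \right)} = \frac{15}{2} + 2 \cdot 21 = \frac{15}{2} + 42 = \frac{99}{2}$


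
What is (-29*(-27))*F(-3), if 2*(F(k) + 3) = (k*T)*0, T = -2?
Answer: -2349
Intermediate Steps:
F(k) = -3 (F(k) = -3 + ((k*(-2))*0)/2 = -3 + (-2*k*0)/2 = -3 + (1/2)*0 = -3 + 0 = -3)
(-29*(-27))*F(-3) = -29*(-27)*(-3) = 783*(-3) = -2349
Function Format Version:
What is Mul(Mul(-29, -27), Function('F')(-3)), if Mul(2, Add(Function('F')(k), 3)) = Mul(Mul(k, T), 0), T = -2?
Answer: -2349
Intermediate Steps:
Function('F')(k) = -3 (Function('F')(k) = Add(-3, Mul(Rational(1, 2), Mul(Mul(k, -2), 0))) = Add(-3, Mul(Rational(1, 2), Mul(Mul(-2, k), 0))) = Add(-3, Mul(Rational(1, 2), 0)) = Add(-3, 0) = -3)
Mul(Mul(-29, -27), Function('F')(-3)) = Mul(Mul(-29, -27), -3) = Mul(783, -3) = -2349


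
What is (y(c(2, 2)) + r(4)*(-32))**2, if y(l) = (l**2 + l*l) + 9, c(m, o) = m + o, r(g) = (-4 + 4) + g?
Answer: 7569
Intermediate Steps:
r(g) = g (r(g) = 0 + g = g)
y(l) = 9 + 2*l**2 (y(l) = (l**2 + l**2) + 9 = 2*l**2 + 9 = 9 + 2*l**2)
(y(c(2, 2)) + r(4)*(-32))**2 = ((9 + 2*(2 + 2)**2) + 4*(-32))**2 = ((9 + 2*4**2) - 128)**2 = ((9 + 2*16) - 128)**2 = ((9 + 32) - 128)**2 = (41 - 128)**2 = (-87)**2 = 7569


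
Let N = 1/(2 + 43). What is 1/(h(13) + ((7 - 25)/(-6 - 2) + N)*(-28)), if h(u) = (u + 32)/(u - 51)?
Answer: -1710/110819 ≈ -0.015431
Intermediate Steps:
N = 1/45 ≈ 0.022222
h(u) = (32 + u)/(-51 + u)
1/(h(13) + ((7 - 25)/(-6 - 2) + N)*(-28)) = 1/((32 + 13)/(-51 + 13) + ((7 - 25)/(-6 - 2) + 1/45)*(-28)) = 1/(45/(-38) + (-18/(-8) + 1/45)*(-28)) = 1/(-1/38*45 + (-18*(-⅛) + 1/45)*(-28)) = 1/(-45/38 + (9/4 + 1/45)*(-28)) = 1/(-45/38 + (409/180)*(-28)) = 1/(-45/38 - 2863/45) = 1/(-110819/1710) = -1710/110819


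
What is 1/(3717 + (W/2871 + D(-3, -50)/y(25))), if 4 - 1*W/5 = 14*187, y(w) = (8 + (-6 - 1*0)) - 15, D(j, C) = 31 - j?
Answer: 37323/138462067 ≈ 0.00026955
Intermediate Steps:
y(w) = -13 (y(w) = (8 + (-6 + 0)) - 15 = (8 - 6) - 15 = 2 - 15 = -13)
W = -13070 (W = 20 - 70*187 = 20 - 5*2618 = 20 - 13090 = -13070)
1/(3717 + (W/2871 + D(-3, -50)/y(25))) = 1/(3717 + (-13070/2871 + (31 - 1*(-3))/(-13))) = 1/(3717 + (-13070*1/2871 + (31 + 3)*(-1/13))) = 1/(3717 + (-13070/2871 + 34*(-1/13))) = 1/(3717 + (-13070/2871 - 34/13)) = 1/(3717 - 267524/37323) = 1/(138462067/37323) = 37323/138462067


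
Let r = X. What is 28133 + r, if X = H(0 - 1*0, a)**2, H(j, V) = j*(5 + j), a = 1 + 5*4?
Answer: 28133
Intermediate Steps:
a = 21 (a = 1 + 20 = 21)
X = 0 (X = ((0 - 1*0)*(5 + (0 - 1*0)))**2 = ((0 + 0)*(5 + (0 + 0)))**2 = (0*(5 + 0))**2 = (0*5)**2 = 0**2 = 0)
r = 0
28133 + r = 28133 + 0 = 28133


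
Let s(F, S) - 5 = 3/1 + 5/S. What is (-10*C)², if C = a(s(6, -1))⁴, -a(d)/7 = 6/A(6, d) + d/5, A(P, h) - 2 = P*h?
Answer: 248155780267521/1000000 ≈ 2.4816e+8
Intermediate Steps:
A(P, h) = 2 + P*h
s(F, S) = 8 + 5/S (s(F, S) = 5 + (3/1 + 5/S) = 5 + (3*1 + 5/S) = 5 + (3 + 5/S) = 8 + 5/S)
a(d) = -42/(2 + 6*d) - 7*d/5 (a(d) = -7*(6/(2 + 6*d) + d/5) = -42/(2 + 6*d) - 7*d/5)
C = 15752961/10000 (C = (7*(-15 - (8 + 5/(-1))*(1 + 3*(8 + 5/(-1))))/(5*(1 + 3*(8 + 5/(-1)))))⁴ = (7*(-15 - (8 + 5*(-1))*(1 + 3*(8 + 5*(-1))))/(5*(1 + 3*(8 + 5*(-1)))))⁴ = (7*(-15 - (8 - 5)*(1 + 3*(8 - 5)))/(5*(1 + 3*(8 - 5))))⁴ = (7*(-15 - 1*3*(1 + 3*3))/(5*(1 + 3*3)))⁴ = (7*(-15 - 1*3*(1 + 9))/(5*(1 + 9)))⁴ = ((7/5)*(-15 - 1*3*10)/10)⁴ = ((7/5)*(⅒)*(-15 - 30))⁴ = ((7/5)*(⅒)*(-45))⁴ = (-63/10)⁴ = 15752961/10000 ≈ 1575.3)
(-10*C)² = (-10*15752961/10000)² = (-15752961/1000)² = 248155780267521/1000000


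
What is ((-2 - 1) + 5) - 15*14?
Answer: -208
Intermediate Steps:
((-2 - 1) + 5) - 15*14 = (-3 + 5) - 210 = 2 - 210 = -208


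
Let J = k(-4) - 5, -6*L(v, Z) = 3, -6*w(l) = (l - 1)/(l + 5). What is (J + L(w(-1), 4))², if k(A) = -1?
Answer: 169/4 ≈ 42.250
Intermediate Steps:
w(l) = -(-1 + l)/(6*(5 + l)) (w(l) = -(l - 1)/(6*(l + 5)) = -(-1 + l)/(6*(5 + l)))
L(v, Z) = -½ (L(v, Z) = -⅙*3 = -½)
J = -6 (J = -1 - 5 = -6)
(J + L(w(-1), 4))² = (-6 - ½)² = (-13/2)² = 169/4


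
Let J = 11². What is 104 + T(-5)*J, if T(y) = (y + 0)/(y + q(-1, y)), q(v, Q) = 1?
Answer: 1021/4 ≈ 255.25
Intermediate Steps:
J = 121
T(y) = y/(1 + y) (T(y) = (y + 0)/(y + 1) = y/(1 + y))
104 + T(-5)*J = 104 - 5/(1 - 5)*121 = 104 - 5/(-4)*121 = 104 - 5*(-¼)*121 = 104 + (5/4)*121 = 104 + 605/4 = 1021/4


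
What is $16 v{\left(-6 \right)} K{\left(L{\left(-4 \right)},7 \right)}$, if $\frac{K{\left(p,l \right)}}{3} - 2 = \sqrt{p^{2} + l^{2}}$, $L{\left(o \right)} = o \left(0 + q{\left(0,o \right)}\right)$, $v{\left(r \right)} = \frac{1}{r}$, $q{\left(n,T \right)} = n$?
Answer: $-72$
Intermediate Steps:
$L{\left(o \right)} = 0$ ($L{\left(o \right)} = o \left(0 + 0\right) = o 0 = 0$)
$K{\left(p,l \right)} = 6 + 3 \sqrt{l^{2} + p^{2}}$ ($K{\left(p,l \right)} = 6 + 3 \sqrt{p^{2} + l^{2}} = 6 + 3 \sqrt{l^{2} + p^{2}}$)
$16 v{\left(-6 \right)} K{\left(L{\left(-4 \right)},7 \right)} = \frac{16}{-6} \left(6 + 3 \sqrt{7^{2} + 0^{2}}\right) = 16 \left(- \frac{1}{6}\right) \left(6 + 3 \sqrt{49 + 0}\right) = - \frac{8 \left(6 + 3 \sqrt{49}\right)}{3} = - \frac{8 \left(6 + 3 \cdot 7\right)}{3} = - \frac{8 \left(6 + 21\right)}{3} = \left(- \frac{8}{3}\right) 27 = -72$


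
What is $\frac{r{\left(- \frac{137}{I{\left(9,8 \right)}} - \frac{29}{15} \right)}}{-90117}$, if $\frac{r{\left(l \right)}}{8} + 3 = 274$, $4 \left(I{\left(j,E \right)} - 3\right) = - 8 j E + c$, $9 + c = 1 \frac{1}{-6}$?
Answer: $- \frac{2168}{90117} \approx -0.024058$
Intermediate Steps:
$c = - \frac{55}{6}$ ($c = -9 + 1 \frac{1}{-6} = -9 + 1 \left(- \frac{1}{6}\right) = -9 - \frac{1}{6} = - \frac{55}{6} \approx -9.1667$)
$I{\left(j,E \right)} = \frac{17}{24} - 2 E j$ ($I{\left(j,E \right)} = 3 + \frac{- 8 j E - \frac{55}{6}}{4} = 3 + \frac{- 8 E j - \frac{55}{6}}{4} = 3 + \frac{- \frac{55}{6} - 8 E j}{4} = 3 - \left(\frac{55}{24} + 2 E j\right) = \frac{17}{24} - 2 E j$)
$r{\left(l \right)} = 2168$ ($r{\left(l \right)} = -24 + 8 \cdot 274 = -24 + 2192 = 2168$)
$\frac{r{\left(- \frac{137}{I{\left(9,8 \right)}} - \frac{29}{15} \right)}}{-90117} = \frac{2168}{-90117} = 2168 \left(- \frac{1}{90117}\right) = - \frac{2168}{90117}$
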